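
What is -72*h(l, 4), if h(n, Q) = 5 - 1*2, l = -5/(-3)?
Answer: -216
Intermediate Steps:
l = 5/3 (l = -5*(-1/3) = 5/3 ≈ 1.6667)
h(n, Q) = 3 (h(n, Q) = 5 - 2 = 3)
-72*h(l, 4) = -72*3 = -216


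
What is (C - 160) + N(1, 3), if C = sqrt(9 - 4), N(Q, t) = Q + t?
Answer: -156 + sqrt(5) ≈ -153.76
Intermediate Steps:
C = sqrt(5) ≈ 2.2361
(C - 160) + N(1, 3) = (sqrt(5) - 160) + (1 + 3) = (-160 + sqrt(5)) + 4 = -156 + sqrt(5)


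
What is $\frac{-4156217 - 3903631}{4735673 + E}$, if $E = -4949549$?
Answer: $\frac{671654}{17823} \approx 37.685$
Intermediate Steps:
$\frac{-4156217 - 3903631}{4735673 + E} = \frac{-4156217 - 3903631}{4735673 - 4949549} = - \frac{8059848}{-213876} = \left(-8059848\right) \left(- \frac{1}{213876}\right) = \frac{671654}{17823}$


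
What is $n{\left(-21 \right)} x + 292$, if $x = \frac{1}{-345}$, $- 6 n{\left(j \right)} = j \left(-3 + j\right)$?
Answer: $\frac{33608}{115} \approx 292.24$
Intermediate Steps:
$n{\left(j \right)} = - \frac{j \left(-3 + j\right)}{6}$
$x = - \frac{1}{345} \approx -0.0028986$
$n{\left(-21 \right)} x + 292 = \frac{1}{6} \left(-21\right) \left(3 - -21\right) \left(- \frac{1}{345}\right) + 292 = \frac{1}{6} \left(-21\right) \left(3 + 21\right) \left(- \frac{1}{345}\right) + 292 = \frac{1}{6} \left(-21\right) 24 \left(- \frac{1}{345}\right) + 292 = \left(-84\right) \left(- \frac{1}{345}\right) + 292 = \frac{28}{115} + 292 = \frac{33608}{115}$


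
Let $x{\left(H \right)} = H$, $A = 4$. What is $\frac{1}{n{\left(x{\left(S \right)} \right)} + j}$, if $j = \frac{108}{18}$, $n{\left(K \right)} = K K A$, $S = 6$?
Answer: $\frac{1}{150} \approx 0.0066667$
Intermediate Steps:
$n{\left(K \right)} = 4 K^{2}$ ($n{\left(K \right)} = K K 4 = K^{2} \cdot 4 = 4 K^{2}$)
$j = 6$ ($j = 108 \cdot \frac{1}{18} = 6$)
$\frac{1}{n{\left(x{\left(S \right)} \right)} + j} = \frac{1}{4 \cdot 6^{2} + 6} = \frac{1}{4 \cdot 36 + 6} = \frac{1}{144 + 6} = \frac{1}{150}$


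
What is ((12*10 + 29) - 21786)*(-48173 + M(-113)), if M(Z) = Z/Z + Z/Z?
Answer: 1042275927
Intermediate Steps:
M(Z) = 2 (M(Z) = 1 + 1 = 2)
((12*10 + 29) - 21786)*(-48173 + M(-113)) = ((12*10 + 29) - 21786)*(-48173 + 2) = ((120 + 29) - 21786)*(-48171) = (149 - 21786)*(-48171) = -21637*(-48171) = 1042275927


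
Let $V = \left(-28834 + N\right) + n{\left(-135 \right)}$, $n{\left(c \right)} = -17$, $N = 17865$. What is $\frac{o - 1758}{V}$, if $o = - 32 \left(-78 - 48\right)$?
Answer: $- \frac{379}{1831} \approx -0.20699$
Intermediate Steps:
$o = 4032$ ($o = \left(-32\right) \left(-126\right) = 4032$)
$V = -10986$ ($V = \left(-28834 + 17865\right) - 17 = -10969 - 17 = -10986$)
$\frac{o - 1758}{V} = \frac{4032 - 1758}{-10986} = \left(4032 - 1758\right) \left(- \frac{1}{10986}\right) = 2274 \left(- \frac{1}{10986}\right) = - \frac{379}{1831}$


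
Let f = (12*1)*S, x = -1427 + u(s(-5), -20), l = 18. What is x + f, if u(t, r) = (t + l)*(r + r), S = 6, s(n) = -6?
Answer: -1835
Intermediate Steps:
u(t, r) = 2*r*(18 + t) (u(t, r) = (t + 18)*(r + r) = (18 + t)*(2*r) = 2*r*(18 + t))
x = -1907 (x = -1427 + 2*(-20)*(18 - 6) = -1427 + 2*(-20)*12 = -1427 - 480 = -1907)
f = 72 (f = (12*1)*6 = 12*6 = 72)
x + f = -1907 + 72 = -1835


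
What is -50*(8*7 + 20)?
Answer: -3800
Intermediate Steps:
-50*(8*7 + 20) = -50*(56 + 20) = -50*76 = -3800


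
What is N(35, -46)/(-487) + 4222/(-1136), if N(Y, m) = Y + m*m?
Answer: -2249825/276616 ≈ -8.1334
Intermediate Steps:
N(Y, m) = Y + m²
N(35, -46)/(-487) + 4222/(-1136) = (35 + (-46)²)/(-487) + 4222/(-1136) = (35 + 2116)*(-1/487) + 4222*(-1/1136) = 2151*(-1/487) - 2111/568 = -2151/487 - 2111/568 = -2249825/276616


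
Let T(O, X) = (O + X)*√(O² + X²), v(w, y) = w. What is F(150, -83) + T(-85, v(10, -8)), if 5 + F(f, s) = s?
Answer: -88 - 375*√293 ≈ -6507.0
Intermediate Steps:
T(O, X) = √(O² + X²)*(O + X)
F(f, s) = -5 + s
F(150, -83) + T(-85, v(10, -8)) = (-5 - 83) + √((-85)² + 10²)*(-85 + 10) = -88 + √(7225 + 100)*(-75) = -88 + √7325*(-75) = -88 + (5*√293)*(-75) = -88 - 375*√293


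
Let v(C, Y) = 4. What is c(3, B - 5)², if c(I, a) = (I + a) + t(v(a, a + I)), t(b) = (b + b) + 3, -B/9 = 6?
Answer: 2025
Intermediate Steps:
B = -54 (B = -9*6 = -54)
t(b) = 3 + 2*b (t(b) = 2*b + 3 = 3 + 2*b)
c(I, a) = 11 + I + a (c(I, a) = (I + a) + (3 + 2*4) = (I + a) + (3 + 8) = (I + a) + 11 = 11 + I + a)
c(3, B - 5)² = (11 + 3 + (-54 - 5))² = (11 + 3 - 59)² = (-45)² = 2025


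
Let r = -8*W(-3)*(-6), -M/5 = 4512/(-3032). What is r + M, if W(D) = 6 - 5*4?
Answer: -251868/379 ≈ -664.56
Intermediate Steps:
W(D) = -14 (W(D) = 6 - 20 = -14)
M = 2820/379 (M = -22560/(-3032) = -22560*(-1)/3032 = -5*(-564/379) = 2820/379 ≈ 7.4406)
r = -672 (r = -8*(-14)*(-6) = 112*(-6) = -672)
r + M = -672 + 2820/379 = -251868/379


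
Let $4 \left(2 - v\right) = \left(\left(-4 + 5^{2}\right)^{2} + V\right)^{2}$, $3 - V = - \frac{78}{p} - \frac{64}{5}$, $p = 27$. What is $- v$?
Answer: $\frac{106973599}{2025} \approx 52826.0$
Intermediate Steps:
$V = \frac{841}{45}$ ($V = 3 - \left(- \frac{78}{27} - \frac{64}{5}\right) = 3 - \left(\left(-78\right) \frac{1}{27} - \frac{64}{5}\right) = 3 - \left(- \frac{26}{9} - \frac{64}{5}\right) = 3 - - \frac{706}{45} = 3 + \frac{706}{45} = \frac{841}{45} \approx 18.689$)
$v = - \frac{106973599}{2025}$ ($v = 2 - \frac{\left(\left(-4 + 5^{2}\right)^{2} + \frac{841}{45}\right)^{2}}{4} = 2 - \frac{\left(\left(-4 + 25\right)^{2} + \frac{841}{45}\right)^{2}}{4} = 2 - \frac{\left(21^{2} + \frac{841}{45}\right)^{2}}{4} = 2 - \frac{\left(441 + \frac{841}{45}\right)^{2}}{4} = 2 - \frac{\left(\frac{20686}{45}\right)^{2}}{4} = 2 - \frac{106977649}{2025} = - \frac{106973599}{2025} \approx -52826.0$)
$- v = \left(-1\right) \left(- \frac{106973599}{2025}\right) = \frac{106973599}{2025}$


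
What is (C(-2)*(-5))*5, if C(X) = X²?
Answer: -100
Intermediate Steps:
(C(-2)*(-5))*5 = ((-2)²*(-5))*5 = (4*(-5))*5 = -20*5 = -100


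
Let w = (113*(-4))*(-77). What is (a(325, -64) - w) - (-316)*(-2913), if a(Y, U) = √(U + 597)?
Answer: -955312 + √533 ≈ -9.5529e+5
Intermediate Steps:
a(Y, U) = √(597 + U)
w = 34804 (w = -452*(-77) = 34804)
(a(325, -64) - w) - (-316)*(-2913) = (√(597 - 64) - 1*34804) - (-316)*(-2913) = (√533 - 34804) - 1*920508 = (-34804 + √533) - 920508 = -955312 + √533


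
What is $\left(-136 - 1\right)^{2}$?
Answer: $18769$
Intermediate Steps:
$\left(-136 - 1\right)^{2} = \left(-137\right)^{2} = 18769$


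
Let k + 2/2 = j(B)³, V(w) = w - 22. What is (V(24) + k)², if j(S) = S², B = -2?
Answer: 4225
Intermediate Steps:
V(w) = -22 + w
k = 63 (k = -1 + ((-2)²)³ = -1 + 4³ = -1 + 64 = 63)
(V(24) + k)² = ((-22 + 24) + 63)² = (2 + 63)² = 65² = 4225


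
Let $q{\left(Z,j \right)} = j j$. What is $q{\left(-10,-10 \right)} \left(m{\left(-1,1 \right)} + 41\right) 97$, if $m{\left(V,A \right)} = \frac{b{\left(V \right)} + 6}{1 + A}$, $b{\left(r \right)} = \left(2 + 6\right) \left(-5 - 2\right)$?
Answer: $155200$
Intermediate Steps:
$q{\left(Z,j \right)} = j^{2}$
$b{\left(r \right)} = -56$ ($b{\left(r \right)} = 8 \left(-7\right) = -56$)
$m{\left(V,A \right)} = - \frac{50}{1 + A}$ ($m{\left(V,A \right)} = \frac{-56 + 6}{1 + A} = - \frac{50}{1 + A}$)
$q{\left(-10,-10 \right)} \left(m{\left(-1,1 \right)} + 41\right) 97 = \left(-10\right)^{2} \left(- \frac{50}{1 + 1} + 41\right) 97 = 100 \left(- \frac{50}{2} + 41\right) 97 = 100 \left(\left(-50\right) \frac{1}{2} + 41\right) 97 = 100 \left(-25 + 41\right) 97 = 100 \cdot 16 \cdot 97 = 1600 \cdot 97 = 155200$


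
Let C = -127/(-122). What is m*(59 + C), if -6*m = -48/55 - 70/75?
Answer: 218285/12078 ≈ 18.073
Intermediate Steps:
m = 149/495 (m = -(-48/55 - 70/75)/6 = -(-48*1/55 - 70*1/75)/6 = -(-48/55 - 14/15)/6 = -⅙*(-298/165) = 149/495 ≈ 0.30101)
C = 127/122 (C = -127*(-1/122) = 127/122 ≈ 1.0410)
m*(59 + C) = 149*(59 + 127/122)/495 = (149/495)*(7325/122) = 218285/12078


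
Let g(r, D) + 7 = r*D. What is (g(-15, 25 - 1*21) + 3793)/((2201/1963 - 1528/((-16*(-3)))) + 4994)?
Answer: 1908036/2541635 ≈ 0.75071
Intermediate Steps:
g(r, D) = -7 + D*r (g(r, D) = -7 + r*D = -7 + D*r)
(g(-15, 25 - 1*21) + 3793)/((2201/1963 - 1528/((-16*(-3)))) + 4994) = ((-7 + (25 - 1*21)*(-15)) + 3793)/((2201/1963 - 1528/((-16*(-3)))) + 4994) = ((-7 + (25 - 21)*(-15)) + 3793)/((2201*(1/1963) - 1528/48) + 4994) = ((-7 + 4*(-15)) + 3793)/((2201/1963 - 1528*1/48) + 4994) = ((-7 - 60) + 3793)/((2201/1963 - 191/6) + 4994) = (-67 + 3793)/(-361727/11778 + 4994) = 3726/(58457605/11778) = 3726*(11778/58457605) = 1908036/2541635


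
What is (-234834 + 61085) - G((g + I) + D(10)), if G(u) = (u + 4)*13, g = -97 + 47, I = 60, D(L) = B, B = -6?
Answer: -173853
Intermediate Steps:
D(L) = -6
g = -50
G(u) = 52 + 13*u (G(u) = (4 + u)*13 = 52 + 13*u)
(-234834 + 61085) - G((g + I) + D(10)) = (-234834 + 61085) - (52 + 13*((-50 + 60) - 6)) = -173749 - (52 + 13*(10 - 6)) = -173749 - (52 + 13*4) = -173749 - (52 + 52) = -173749 - 1*104 = -173749 - 104 = -173853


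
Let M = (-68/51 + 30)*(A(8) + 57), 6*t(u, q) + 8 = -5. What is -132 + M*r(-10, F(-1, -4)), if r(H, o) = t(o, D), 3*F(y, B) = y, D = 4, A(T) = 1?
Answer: -33610/9 ≈ -3734.4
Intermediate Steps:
F(y, B) = y/3
t(u, q) = -13/6 (t(u, q) = -4/3 + (⅙)*(-5) = -4/3 - ⅚ = -13/6)
r(H, o) = -13/6
M = 4988/3 (M = (-68/51 + 30)*(1 + 57) = (-68*1/51 + 30)*58 = (-4/3 + 30)*58 = (86/3)*58 = 4988/3 ≈ 1662.7)
-132 + M*r(-10, F(-1, -4)) = -132 + (4988/3)*(-13/6) = -132 - 32422/9 = -33610/9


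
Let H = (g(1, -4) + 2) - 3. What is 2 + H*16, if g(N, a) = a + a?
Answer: -142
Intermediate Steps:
g(N, a) = 2*a
H = -9 (H = (2*(-4) + 2) - 3 = (-8 + 2) - 3 = -6 - 3 = -9)
2 + H*16 = 2 - 9*16 = 2 - 144 = -142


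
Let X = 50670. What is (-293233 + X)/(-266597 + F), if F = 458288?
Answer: -242563/191691 ≈ -1.2654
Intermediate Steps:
(-293233 + X)/(-266597 + F) = (-293233 + 50670)/(-266597 + 458288) = -242563/191691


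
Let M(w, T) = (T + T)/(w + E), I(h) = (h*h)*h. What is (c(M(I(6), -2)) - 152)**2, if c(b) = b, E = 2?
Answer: 274564900/11881 ≈ 23110.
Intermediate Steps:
I(h) = h**3 (I(h) = h**2*h = h**3)
M(w, T) = 2*T/(2 + w) (M(w, T) = (T + T)/(w + 2) = (2*T)/(2 + w) = 2*T/(2 + w))
(c(M(I(6), -2)) - 152)**2 = (2*(-2)/(2 + 6**3) - 152)**2 = (2*(-2)/(2 + 216) - 152)**2 = (2*(-2)/218 - 152)**2 = (2*(-2)*(1/218) - 152)**2 = (-2/109 - 152)**2 = (-16570/109)**2 = 274564900/11881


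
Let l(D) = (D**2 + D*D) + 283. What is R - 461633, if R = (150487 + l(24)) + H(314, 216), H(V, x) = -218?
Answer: -309929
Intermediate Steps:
l(D) = 283 + 2*D**2 (l(D) = (D**2 + D**2) + 283 = 2*D**2 + 283 = 283 + 2*D**2)
R = 151704 (R = (150487 + (283 + 2*24**2)) - 218 = (150487 + (283 + 2*576)) - 218 = (150487 + (283 + 1152)) - 218 = (150487 + 1435) - 218 = 151922 - 218 = 151704)
R - 461633 = 151704 - 461633 = -309929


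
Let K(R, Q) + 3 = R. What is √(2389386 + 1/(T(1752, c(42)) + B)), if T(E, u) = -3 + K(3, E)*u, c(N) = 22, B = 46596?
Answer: √576348482651123/15531 ≈ 1545.8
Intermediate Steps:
K(R, Q) = -3 + R
T(E, u) = -3 (T(E, u) = -3 + (-3 + 3)*u = -3 + 0*u = -3 + 0 = -3)
√(2389386 + 1/(T(1752, c(42)) + B)) = √(2389386 + 1/(-3 + 46596)) = √(2389386 + 1/46593) = √(111328661899/46593) = √576348482651123/15531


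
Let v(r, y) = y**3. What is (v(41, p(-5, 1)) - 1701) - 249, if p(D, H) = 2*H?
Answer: -1942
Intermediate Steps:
(v(41, p(-5, 1)) - 1701) - 249 = ((2*1)**3 - 1701) - 249 = (2**3 - 1701) - 249 = (8 - 1701) - 249 = -1693 - 249 = -1942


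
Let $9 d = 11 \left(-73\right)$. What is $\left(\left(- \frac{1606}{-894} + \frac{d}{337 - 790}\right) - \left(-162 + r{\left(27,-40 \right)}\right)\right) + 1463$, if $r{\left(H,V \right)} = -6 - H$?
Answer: $\frac{1008401158}{607473} \approx 1660.0$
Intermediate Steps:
$d = - \frac{803}{9}$ ($d = \frac{11 \left(-73\right)}{9} = \frac{1}{9} \left(-803\right) = - \frac{803}{9} \approx -89.222$)
$\left(\left(- \frac{1606}{-894} + \frac{d}{337 - 790}\right) - \left(-162 + r{\left(27,-40 \right)}\right)\right) + 1463 = \left(\left(- \frac{1606}{-894} - \frac{803}{9 \left(337 - 790\right)}\right) + \left(162 - \left(-6 - 27\right)\right)\right) + 1463 = \left(\left(\left(-1606\right) \left(- \frac{1}{894}\right) - \frac{803}{9 \left(-453\right)}\right) + \left(162 - \left(-6 - 27\right)\right)\right) + 1463 = \left(\left(\frac{803}{447} - - \frac{803}{4077}\right) + \left(162 - -33\right)\right) + 1463 = \left(\left(\frac{803}{447} + \frac{803}{4077}\right) + \left(162 + 33\right)\right) + 1463 = \left(\frac{1210924}{607473} + 195\right) + 1463 = \frac{119668159}{607473} + 1463 = \frac{1008401158}{607473}$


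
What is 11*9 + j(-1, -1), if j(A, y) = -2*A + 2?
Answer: 103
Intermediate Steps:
j(A, y) = 2 - 2*A
11*9 + j(-1, -1) = 11*9 + (2 - 2*(-1)) = 99 + (2 + 2) = 99 + 4 = 103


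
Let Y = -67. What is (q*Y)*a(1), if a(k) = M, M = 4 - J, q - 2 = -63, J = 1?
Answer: 12261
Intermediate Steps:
q = -61 (q = 2 - 63 = -61)
M = 3 (M = 4 - 1*1 = 4 - 1 = 3)
a(k) = 3
(q*Y)*a(1) = -61*(-67)*3 = 4087*3 = 12261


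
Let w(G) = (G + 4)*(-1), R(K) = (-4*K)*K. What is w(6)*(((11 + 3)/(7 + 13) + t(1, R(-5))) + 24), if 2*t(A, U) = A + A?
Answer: -257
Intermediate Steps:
R(K) = -4*K**2
w(G) = -4 - G (w(G) = (4 + G)*(-1) = -4 - G)
t(A, U) = A (t(A, U) = (A + A)/2 = (2*A)/2 = A)
w(6)*(((11 + 3)/(7 + 13) + t(1, R(-5))) + 24) = (-4 - 1*6)*(((11 + 3)/(7 + 13) + 1) + 24) = (-4 - 6)*((14/20 + 1) + 24) = -10*((14*(1/20) + 1) + 24) = -10*((7/10 + 1) + 24) = -10*(17/10 + 24) = -10*257/10 = -257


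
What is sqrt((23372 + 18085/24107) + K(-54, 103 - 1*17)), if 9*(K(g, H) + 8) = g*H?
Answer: sqrt(13278492889847)/24107 ≈ 151.16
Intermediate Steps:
K(g, H) = -8 + H*g/9 (K(g, H) = -8 + (g*H)/9 = -8 + (H*g)/9 = -8 + H*g/9)
sqrt((23372 + 18085/24107) + K(-54, 103 - 1*17)) = sqrt((23372 + 18085/24107) + (-8 + (1/9)*(103 - 1*17)*(-54))) = sqrt((23372 + 18085*(1/24107)) + (-8 + (1/9)*(103 - 17)*(-54))) = sqrt((23372 + 18085/24107) + (-8 + (1/9)*86*(-54))) = sqrt(563446889/24107 + (-8 - 516)) = sqrt(563446889/24107 - 524) = sqrt(550814821/24107) = sqrt(13278492889847)/24107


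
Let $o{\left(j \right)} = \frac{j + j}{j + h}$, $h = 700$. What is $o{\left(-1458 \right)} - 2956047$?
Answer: $- \frac{1120340355}{379} \approx -2.956 \cdot 10^{6}$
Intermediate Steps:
$o{\left(j \right)} = \frac{2 j}{700 + j}$ ($o{\left(j \right)} = \frac{j + j}{j + 700} = \frac{2 j}{700 + j}$)
$o{\left(-1458 \right)} - 2956047 = 2 \left(-1458\right) \frac{1}{700 - 1458} - 2956047 = 2 \left(-1458\right) \frac{1}{-758} - 2956047 = 2 \left(-1458\right) \left(- \frac{1}{758}\right) - 2956047 = \frac{1458}{379} - 2956047 = - \frac{1120340355}{379}$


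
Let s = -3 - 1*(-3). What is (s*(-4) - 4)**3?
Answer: -64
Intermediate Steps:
s = 0 (s = -3 + 3 = 0)
(s*(-4) - 4)**3 = (0*(-4) - 4)**3 = (0 - 4)**3 = (-4)**3 = -64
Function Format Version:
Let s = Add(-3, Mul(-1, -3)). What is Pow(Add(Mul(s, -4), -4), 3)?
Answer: -64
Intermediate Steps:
s = 0 (s = Add(-3, 3) = 0)
Pow(Add(Mul(s, -4), -4), 3) = Pow(Add(Mul(0, -4), -4), 3) = Pow(Add(0, -4), 3) = Pow(-4, 3) = -64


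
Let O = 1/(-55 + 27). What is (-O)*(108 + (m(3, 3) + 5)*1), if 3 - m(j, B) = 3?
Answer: 113/28 ≈ 4.0357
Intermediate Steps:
m(j, B) = 0 (m(j, B) = 3 - 1*3 = 3 - 3 = 0)
O = -1/28 (O = 1/(-28) = -1/28 ≈ -0.035714)
(-O)*(108 + (m(3, 3) + 5)*1) = (-1*(-1/28))*(108 + (0 + 5)*1) = (108 + 5*1)/28 = (108 + 5)/28 = (1/28)*113 = 113/28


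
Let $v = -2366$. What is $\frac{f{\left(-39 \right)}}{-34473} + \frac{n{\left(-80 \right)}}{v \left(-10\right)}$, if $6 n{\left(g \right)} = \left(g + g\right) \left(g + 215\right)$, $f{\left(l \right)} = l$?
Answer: $- \frac{2053001}{13593853} \approx -0.15102$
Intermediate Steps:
$n{\left(g \right)} = \frac{g \left(215 + g\right)}{3}$ ($n{\left(g \right)} = \frac{\left(g + g\right) \left(g + 215\right)}{6} = \frac{2 g \left(215 + g\right)}{6} = \frac{g \left(215 + g\right)}{3}$)
$\frac{f{\left(-39 \right)}}{-34473} + \frac{n{\left(-80 \right)}}{v \left(-10\right)} = - \frac{39}{-34473} + \frac{\frac{1}{3} \left(-80\right) \left(215 - 80\right)}{\left(-2366\right) \left(-10\right)} = \left(-39\right) \left(- \frac{1}{34473}\right) + \frac{\frac{1}{3} \left(-80\right) 135}{23660} = \frac{13}{11491} - \frac{180}{1183} = - \frac{2053001}{13593853}$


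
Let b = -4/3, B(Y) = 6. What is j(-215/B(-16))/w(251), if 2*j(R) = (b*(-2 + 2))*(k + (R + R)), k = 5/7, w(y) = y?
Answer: 0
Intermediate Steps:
k = 5/7 (k = 5*(⅐) = 5/7 ≈ 0.71429)
b = -4/3 (b = -4*⅓ = -4/3 ≈ -1.3333)
j(R) = 0 (j(R) = ((-4*(-2 + 2)/3)*(5/7 + (R + R)))/2 = ((-4/3*0)*(5/7 + 2*R))/2 = (0*(5/7 + 2*R))/2 = (½)*0 = 0)
j(-215/B(-16))/w(251) = 0/251 = 0*(1/251) = 0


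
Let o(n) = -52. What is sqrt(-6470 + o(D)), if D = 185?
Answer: I*sqrt(6522) ≈ 80.759*I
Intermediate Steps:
sqrt(-6470 + o(D)) = sqrt(-6470 - 52) = sqrt(-6522) = I*sqrt(6522)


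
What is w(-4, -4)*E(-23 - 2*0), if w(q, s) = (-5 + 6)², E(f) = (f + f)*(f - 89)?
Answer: 5152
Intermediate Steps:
E(f) = 2*f*(-89 + f) (E(f) = (2*f)*(-89 + f) = 2*f*(-89 + f))
w(q, s) = 1 (w(q, s) = 1² = 1)
w(-4, -4)*E(-23 - 2*0) = 1*(2*(-23 - 2*0)*(-89 + (-23 - 2*0))) = 1*(2*(-23 - 1*0)*(-89 + (-23 - 1*0))) = 1*(2*(-23 + 0)*(-89 + (-23 + 0))) = 1*(2*(-23)*(-89 - 23)) = 1*(2*(-23)*(-112)) = 1*5152 = 5152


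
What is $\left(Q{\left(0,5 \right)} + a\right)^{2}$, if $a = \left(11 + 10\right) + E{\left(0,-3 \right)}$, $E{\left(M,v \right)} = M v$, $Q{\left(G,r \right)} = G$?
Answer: $441$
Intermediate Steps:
$a = 21$ ($a = \left(11 + 10\right) + 0 \left(-3\right) = 21 + 0 = 21$)
$\left(Q{\left(0,5 \right)} + a\right)^{2} = \left(0 + 21\right)^{2} = 21^{2} = 441$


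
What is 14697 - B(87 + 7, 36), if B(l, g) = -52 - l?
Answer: 14843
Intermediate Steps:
14697 - B(87 + 7, 36) = 14697 - (-52 - (87 + 7)) = 14697 - (-52 - 1*94) = 14697 - (-52 - 94) = 14697 - 1*(-146) = 14697 + 146 = 14843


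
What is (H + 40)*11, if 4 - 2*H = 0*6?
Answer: 462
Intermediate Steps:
H = 2 (H = 2 - 0*6 = 2 - ½*0 = 2 + 0 = 2)
(H + 40)*11 = (2 + 40)*11 = 42*11 = 462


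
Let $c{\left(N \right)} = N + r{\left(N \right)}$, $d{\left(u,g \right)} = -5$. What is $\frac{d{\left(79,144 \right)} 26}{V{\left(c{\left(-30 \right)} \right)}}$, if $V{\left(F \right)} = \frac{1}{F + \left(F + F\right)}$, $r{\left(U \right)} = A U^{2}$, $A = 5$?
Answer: $-1743300$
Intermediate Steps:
$r{\left(U \right)} = 5 U^{2}$
$c{\left(N \right)} = N + 5 N^{2}$
$V{\left(F \right)} = \frac{1}{3 F}$ ($V{\left(F \right)} = \frac{1}{F + 2 F} = \frac{1}{3 F}$)
$\frac{d{\left(79,144 \right)} 26}{V{\left(c{\left(-30 \right)} \right)}} = \frac{\left(-5\right) 26}{\frac{1}{3} \frac{1}{\left(-30\right) \left(1 + 5 \left(-30\right)\right)}} = - \frac{130}{\frac{1}{3} \frac{1}{\left(-30\right) \left(1 - 150\right)}} = - \frac{130}{\frac{1}{3} \frac{1}{\left(-30\right) \left(-149\right)}} = - \frac{130}{\frac{1}{3} \cdot \frac{1}{4470}} = - 130 \frac{1}{\frac{1}{13410}} = \left(-130\right) 13410 = -1743300$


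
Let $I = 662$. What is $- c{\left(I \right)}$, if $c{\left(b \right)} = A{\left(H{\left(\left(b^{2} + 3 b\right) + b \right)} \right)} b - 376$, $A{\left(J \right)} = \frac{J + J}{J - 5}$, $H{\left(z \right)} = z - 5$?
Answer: $- \frac{208981378}{220441} \approx -948.01$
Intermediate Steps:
$H{\left(z \right)} = -5 + z$
$A{\left(J \right)} = \frac{2 J}{-5 + J}$
$c{\left(b \right)} = -376 + \frac{2 b \left(-5 + b^{2} + 4 b\right)}{-10 + b^{2} + 4 b}$ ($c{\left(b \right)} = \frac{2 \left(-5 + \left(\left(b^{2} + 3 b\right) + b\right)\right)}{-5 - \left(5 - b^{2} - 4 b\right)} b - 376 = \frac{2 \left(-5 + \left(b^{2} + 4 b\right)\right)}{-5 - \left(5 - b^{2} - 4 b\right)} b - 376 = \frac{2 \left(-5 + b^{2} + 4 b\right)}{-5 + \left(-5 + b^{2} + 4 b\right)} b - 376 = \frac{2 \left(-5 + b^{2} + 4 b\right)}{-10 + b^{2} + 4 b} b - 376 = \frac{2 b \left(-5 + b^{2} + 4 b\right)}{-10 + b^{2} + 4 b} - 376 = -376 + \frac{2 b \left(-5 + b^{2} + 4 b\right)}{-10 + b^{2} + 4 b}$)
$- c{\left(I \right)} = - \frac{2 \left(1880 + 662^{3} - 501134 - 184 \cdot 662^{2}\right)}{-10 + 662^{2} + 4 \cdot 662} = - \frac{2 \left(1880 + 290117528 - 501134 - 80636896\right)}{-10 + 438244 + 2648} = - \frac{2 \left(1880 + 290117528 - 501134 - 80636896\right)}{440882} = - \frac{2 \cdot 208981378}{440882} = \left(-1\right) \frac{208981378}{220441} = - \frac{208981378}{220441}$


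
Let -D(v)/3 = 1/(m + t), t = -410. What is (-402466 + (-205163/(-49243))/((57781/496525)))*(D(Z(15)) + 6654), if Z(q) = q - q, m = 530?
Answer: -304762323032628640177/113812391320 ≈ -2.6778e+9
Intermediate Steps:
Z(q) = 0
D(v) = -1/40 (D(v) = -3/(530 - 410) = -3/120 = -3*1/120 = -1/40)
(-402466 + (-205163/(-49243))/((57781/496525)))*(D(Z(15)) + 6654) = (-402466 + (-205163/(-49243))/((57781/496525)))*(-1/40 + 6654) = (-402466 + (-205163*(-1/49243))/((57781*(1/496525))))*(266159/40) = (-402466 + 205163/(49243*(57781/496525)))*(266159/40) = (-402466 + (205163/49243)*(496525/57781))*(266159/40) = (-402466 + 101868558575/2845309783)*(266159/40) = -1145038578566303/2845309783*266159/40 = -304762323032628640177/113812391320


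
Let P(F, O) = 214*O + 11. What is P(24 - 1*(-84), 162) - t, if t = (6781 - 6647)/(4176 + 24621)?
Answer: 998651029/28797 ≈ 34679.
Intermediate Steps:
P(F, O) = 11 + 214*O
t = 134/28797 ≈ 0.0046533
P(24 - 1*(-84), 162) - t = (11 + 214*162) - 1*134/28797 = (11 + 34668) - 134/28797 = 34679 - 134/28797 = 998651029/28797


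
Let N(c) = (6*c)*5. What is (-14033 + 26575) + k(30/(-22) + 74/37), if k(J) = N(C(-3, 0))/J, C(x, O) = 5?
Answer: 89444/7 ≈ 12778.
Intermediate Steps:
N(c) = 30*c
k(J) = 150/J (k(J) = (30*5)/J = 150/J)
(-14033 + 26575) + k(30/(-22) + 74/37) = (-14033 + 26575) + 150/(30/(-22) + 74/37) = 12542 + 150/(30*(-1/22) + 74*(1/37)) = 12542 + 150/(-15/11 + 2) = 12542 + 150/(7/11) = 12542 + 150*(11/7) = 12542 + 1650/7 = 89444/7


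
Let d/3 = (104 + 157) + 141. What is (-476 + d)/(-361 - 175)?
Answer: -365/268 ≈ -1.3619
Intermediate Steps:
d = 1206 (d = 3*((104 + 157) + 141) = 3*(261 + 141) = 3*402 = 1206)
(-476 + d)/(-361 - 175) = (-476 + 1206)/(-361 - 175) = 730/(-536) = 730*(-1/536) = -365/268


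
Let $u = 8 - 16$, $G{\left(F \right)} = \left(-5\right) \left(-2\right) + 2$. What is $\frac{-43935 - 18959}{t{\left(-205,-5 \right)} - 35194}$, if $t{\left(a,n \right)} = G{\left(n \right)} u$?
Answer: $\frac{31447}{17645} \approx 1.7822$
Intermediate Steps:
$G{\left(F \right)} = 12$ ($G{\left(F \right)} = 10 + 2 = 12$)
$u = -8$ ($u = 8 - 16 = -8$)
$t{\left(a,n \right)} = -96$ ($t{\left(a,n \right)} = 12 \left(-8\right) = -96$)
$\frac{-43935 - 18959}{t{\left(-205,-5 \right)} - 35194} = \frac{-43935 - 18959}{-96 - 35194} = - \frac{62894}{-35290} = \left(-62894\right) \left(- \frac{1}{35290}\right) = \frac{31447}{17645}$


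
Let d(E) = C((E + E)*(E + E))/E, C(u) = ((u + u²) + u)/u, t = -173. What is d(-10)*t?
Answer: 34773/5 ≈ 6954.6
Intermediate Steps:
C(u) = (u² + 2*u)/u
d(E) = (2 + 4*E²)/E (d(E) = (2 + (E + E)*(E + E))/E = (2 + (2*E)*(2*E))/E = (2 + 4*E²)/E)
d(-10)*t = (2/(-10) + 4*(-10))*(-173) = (2*(-⅒) - 40)*(-173) = (-⅕ - 40)*(-173) = -201/5*(-173) = 34773/5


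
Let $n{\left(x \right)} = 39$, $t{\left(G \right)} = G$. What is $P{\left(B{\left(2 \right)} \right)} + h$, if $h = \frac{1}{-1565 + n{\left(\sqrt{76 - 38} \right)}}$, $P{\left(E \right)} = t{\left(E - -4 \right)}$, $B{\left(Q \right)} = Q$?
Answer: $\frac{9155}{1526} \approx 5.9993$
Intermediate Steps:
$P{\left(E \right)} = 4 + E$ ($P{\left(E \right)} = E - -4 = E + 4 = 4 + E$)
$h = - \frac{1}{1526}$ ($h = \frac{1}{-1565 + 39} = \frac{1}{-1526} = - \frac{1}{1526} \approx -0.00065531$)
$P{\left(B{\left(2 \right)} \right)} + h = \left(4 + 2\right) - \frac{1}{1526} = 6 - \frac{1}{1526} = \frac{9155}{1526}$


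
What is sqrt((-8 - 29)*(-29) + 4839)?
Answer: 2*sqrt(1478) ≈ 76.890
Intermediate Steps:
sqrt((-8 - 29)*(-29) + 4839) = sqrt(-37*(-29) + 4839) = sqrt(1073 + 4839) = sqrt(5912) = 2*sqrt(1478)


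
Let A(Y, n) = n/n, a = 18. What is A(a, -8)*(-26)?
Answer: -26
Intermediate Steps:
A(Y, n) = 1
A(a, -8)*(-26) = 1*(-26) = -26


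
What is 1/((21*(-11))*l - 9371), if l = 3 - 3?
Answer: -1/9371 ≈ -0.00010671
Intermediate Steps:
l = 0
1/((21*(-11))*l - 9371) = 1/((21*(-11))*0 - 9371) = 1/(-231*0 - 9371) = 1/(0 - 9371) = 1/(-9371) = -1/9371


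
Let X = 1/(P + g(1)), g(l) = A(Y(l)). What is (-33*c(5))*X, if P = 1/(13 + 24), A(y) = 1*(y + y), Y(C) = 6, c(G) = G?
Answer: -1221/89 ≈ -13.719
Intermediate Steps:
A(y) = 2*y (A(y) = 1*(2*y) = 2*y)
P = 1/37 ≈ 0.027027
g(l) = 12 (g(l) = 2*6 = 12)
X = 37/445 (X = 1/(1/37 + 12) = 1/(445/37) = 37/445 ≈ 0.083146)
(-33*c(5))*X = -33*5*(37/445) = -165*37/445 = -1221/89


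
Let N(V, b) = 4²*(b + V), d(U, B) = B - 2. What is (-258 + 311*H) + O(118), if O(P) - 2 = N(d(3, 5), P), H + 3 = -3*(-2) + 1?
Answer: 2924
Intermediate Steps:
H = 4 (H = -3 + (-3*(-2) + 1) = -3 + (6 + 1) = -3 + 7 = 4)
d(U, B) = -2 + B
N(V, b) = 16*V + 16*b (N(V, b) = 16*(V + b) = 16*V + 16*b)
O(P) = 50 + 16*P (O(P) = 2 + (16*(-2 + 5) + 16*P) = 2 + (16*3 + 16*P) = 2 + (48 + 16*P) = 50 + 16*P)
(-258 + 311*H) + O(118) = (-258 + 311*4) + (50 + 16*118) = (-258 + 1244) + (50 + 1888) = 986 + 1938 = 2924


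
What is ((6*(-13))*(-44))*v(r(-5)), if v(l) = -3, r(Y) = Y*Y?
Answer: -10296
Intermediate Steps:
r(Y) = Y²
((6*(-13))*(-44))*v(r(-5)) = ((6*(-13))*(-44))*(-3) = -78*(-44)*(-3) = 3432*(-3) = -10296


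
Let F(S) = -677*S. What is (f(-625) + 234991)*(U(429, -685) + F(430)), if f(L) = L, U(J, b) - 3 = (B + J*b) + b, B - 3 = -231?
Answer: -137311523910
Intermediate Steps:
B = -228 (B = 3 - 231 = -228)
U(J, b) = -225 + b + J*b (U(J, b) = 3 + ((-228 + J*b) + b) = 3 + (-228 + b + J*b) = -225 + b + J*b)
(f(-625) + 234991)*(U(429, -685) + F(430)) = (-625 + 234991)*((-225 - 685 + 429*(-685)) - 677*430) = 234366*((-225 - 685 - 293865) - 291110) = 234366*(-294775 - 291110) = 234366*(-585885) = -137311523910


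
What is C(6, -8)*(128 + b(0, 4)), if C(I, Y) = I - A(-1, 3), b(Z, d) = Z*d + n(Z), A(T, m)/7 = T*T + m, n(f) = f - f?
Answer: -2816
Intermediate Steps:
n(f) = 0
A(T, m) = 7*m + 7*T² (A(T, m) = 7*(T*T + m) = 7*(T² + m) = 7*(m + T²) = 7*m + 7*T²)
b(Z, d) = Z*d (b(Z, d) = Z*d + 0 = Z*d)
C(I, Y) = -28 + I (C(I, Y) = I - (7*3 + 7*(-1)²) = I - (21 + 7*1) = I - (21 + 7) = I - 1*28 = I - 28 = -28 + I)
C(6, -8)*(128 + b(0, 4)) = (-28 + 6)*(128 + 0*4) = -22*(128 + 0) = -22*128 = -2816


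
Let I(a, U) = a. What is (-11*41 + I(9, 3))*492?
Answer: -217464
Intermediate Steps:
(-11*41 + I(9, 3))*492 = (-11*41 + 9)*492 = (-451 + 9)*492 = -442*492 = -217464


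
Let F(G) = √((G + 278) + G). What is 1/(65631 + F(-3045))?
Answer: 65631/4307433973 - 2*I*√1453/4307433973 ≈ 1.5237e-5 - 1.7699e-8*I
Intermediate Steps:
F(G) = √(278 + 2*G) (F(G) = √((278 + G) + G) = √(278 + 2*G))
1/(65631 + F(-3045)) = 1/(65631 + √(278 + 2*(-3045))) = 1/(65631 + √(278 - 6090)) = 1/(65631 + √(-5812)) = 1/(65631 + 2*I*√1453)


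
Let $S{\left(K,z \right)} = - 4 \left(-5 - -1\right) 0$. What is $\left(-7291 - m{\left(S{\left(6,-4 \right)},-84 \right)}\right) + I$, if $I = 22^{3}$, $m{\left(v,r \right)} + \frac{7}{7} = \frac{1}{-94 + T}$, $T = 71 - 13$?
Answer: $\frac{120889}{36} \approx 3358.0$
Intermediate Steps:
$S{\left(K,z \right)} = 0$ ($S{\left(K,z \right)} = - 4 \left(-5 + 1\right) 0 = \left(-4\right) \left(-4\right) 0 = 16 \cdot 0 = 0$)
$T = 58$
$m{\left(v,r \right)} = - \frac{37}{36}$ ($m{\left(v,r \right)} = -1 + \frac{1}{-94 + 58} = -1 + \frac{1}{-36} = -1 - \frac{1}{36} = - \frac{37}{36}$)
$I = 10648$
$\left(-7291 - m{\left(S{\left(6,-4 \right)},-84 \right)}\right) + I = \left(-7291 - - \frac{37}{36}\right) + 10648 = \left(-7291 + \frac{37}{36}\right) + 10648 = - \frac{262439}{36} + 10648 = \frac{120889}{36}$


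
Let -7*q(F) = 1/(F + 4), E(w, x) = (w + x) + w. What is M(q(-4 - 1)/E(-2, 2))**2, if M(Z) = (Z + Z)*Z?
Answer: 1/9604 ≈ 0.00010412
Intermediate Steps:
E(w, x) = x + 2*w
q(F) = -1/(7*(4 + F)) (q(F) = -1/(7*(F + 4)) = -1/(7*(4 + F)))
M(Z) = 2*Z**2 (M(Z) = (2*Z)*Z = 2*Z**2)
M(q(-4 - 1)/E(-2, 2))**2 = (2*((-1/(28 + 7*(-4 - 1)))/(2 + 2*(-2)))**2)**2 = (2*((-1/(28 + 7*(-5)))/(2 - 4))**2)**2 = (2*(-1/(28 - 35)/(-2))**2)**2 = (2*(-1/(-7)*(-1/2))**2)**2 = (2*(-1*(-1/7)*(-1/2))**2)**2 = (2*((1/7)*(-1/2))**2)**2 = (2*(-1/14)**2)**2 = (2*(1/196))**2 = (1/98)**2 = 1/9604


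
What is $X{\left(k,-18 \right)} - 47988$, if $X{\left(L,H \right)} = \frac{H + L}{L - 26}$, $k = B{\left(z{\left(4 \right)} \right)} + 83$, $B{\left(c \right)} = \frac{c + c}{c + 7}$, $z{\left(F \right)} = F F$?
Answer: $- \frac{64446357}{1343} \approx -47987.0$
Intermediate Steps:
$z{\left(F \right)} = F^{2}$
$B{\left(c \right)} = \frac{2 c}{7 + c}$
$k = \frac{1941}{23}$ ($k = \frac{2 \cdot 4^{2}}{7 + 4^{2}} + 83 = 2 \cdot 16 \frac{1}{7 + 16} + 83 = 2 \cdot 16 \cdot \frac{1}{23} + 83 = \frac{32}{23} + 83 = \frac{1941}{23} \approx 84.391$)
$X{\left(L,H \right)} = \frac{H + L}{-26 + L}$
$X{\left(k,-18 \right)} - 47988 = \frac{-18 + \frac{1941}{23}}{-26 + \frac{1941}{23}} - 47988 = \frac{1}{\frac{1343}{23}} \cdot \frac{1527}{23} - 47988 = \frac{23}{1343} \cdot \frac{1527}{23} - 47988 = \frac{1527}{1343} - 47988 = - \frac{64446357}{1343}$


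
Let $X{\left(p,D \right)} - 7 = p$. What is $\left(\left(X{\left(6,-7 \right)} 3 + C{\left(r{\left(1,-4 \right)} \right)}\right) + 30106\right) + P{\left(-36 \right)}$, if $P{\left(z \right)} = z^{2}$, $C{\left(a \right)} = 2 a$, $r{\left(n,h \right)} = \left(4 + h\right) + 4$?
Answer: $31449$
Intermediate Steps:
$r{\left(n,h \right)} = 8 + h$
$X{\left(p,D \right)} = 7 + p$
$\left(\left(X{\left(6,-7 \right)} 3 + C{\left(r{\left(1,-4 \right)} \right)}\right) + 30106\right) + P{\left(-36 \right)} = \left(\left(\left(7 + 6\right) 3 + 2 \left(8 - 4\right)\right) + 30106\right) + \left(-36\right)^{2} = \left(\left(13 \cdot 3 + 2 \cdot 4\right) + 30106\right) + 1296 = \left(\left(39 + 8\right) + 30106\right) + 1296 = \left(47 + 30106\right) + 1296 = 30153 + 1296 = 31449$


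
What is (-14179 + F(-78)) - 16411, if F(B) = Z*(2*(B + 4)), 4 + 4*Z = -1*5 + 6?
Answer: -30479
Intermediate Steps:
Z = -3/4 (Z = -1 + (-1*5 + 6)/4 = -1 + (-5 + 6)/4 = -1 + (1/4)*1 = -1 + 1/4 = -3/4 ≈ -0.75000)
F(B) = -6 - 3*B/2 (F(B) = -3*(B + 4)/2 = -3*(4 + B)/2 = -3*(8 + 2*B)/4 = -6 - 3*B/2)
(-14179 + F(-78)) - 16411 = (-14179 + (-6 - 3/2*(-78))) - 16411 = (-14179 + (-6 + 117)) - 16411 = (-14179 + 111) - 16411 = -14068 - 16411 = -30479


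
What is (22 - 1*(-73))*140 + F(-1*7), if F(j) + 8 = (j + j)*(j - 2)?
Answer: 13418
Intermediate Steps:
F(j) = -8 + 2*j*(-2 + j) (F(j) = -8 + (j + j)*(j - 2) = -8 + (2*j)*(-2 + j) = -8 + 2*j*(-2 + j))
(22 - 1*(-73))*140 + F(-1*7) = (22 - 1*(-73))*140 + (-8 - (-4)*7 + 2*(-1*7)**2) = (22 + 73)*140 + (-8 - 4*(-7) + 2*(-7)**2) = 95*140 + (-8 + 28 + 2*49) = 13300 + (-8 + 28 + 98) = 13300 + 118 = 13418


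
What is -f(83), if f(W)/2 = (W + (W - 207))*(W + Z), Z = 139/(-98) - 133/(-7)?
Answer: 404137/49 ≈ 8247.7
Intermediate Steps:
Z = 1723/98 (Z = 139*(-1/98) - 133*(-⅐) = -139/98 + 19 = 1723/98 ≈ 17.582)
f(W) = 2*(-207 + 2*W)*(1723/98 + W) (f(W) = 2*((W + (W - 207))*(W + 1723/98)) = 2*((W + (-207 + W))*(1723/98 + W)) = 2*((-207 + 2*W)*(1723/98 + W)) = 2*(-207 + 2*W)*(1723/98 + W))
-f(83) = -(-356661/49 + 4*83² - 16840/49*83) = -(-356661/49 + 4*6889 - 1397720/49) = -(-356661/49 + 27556 - 1397720/49) = -1*(-404137/49) = 404137/49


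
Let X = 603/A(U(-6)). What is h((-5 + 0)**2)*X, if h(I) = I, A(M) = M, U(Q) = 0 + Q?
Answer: -5025/2 ≈ -2512.5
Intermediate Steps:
U(Q) = Q
X = -201/2 (X = 603/(-6) = 603*(-1/6) = -201/2 ≈ -100.50)
h((-5 + 0)**2)*X = (-5 + 0)**2*(-201/2) = (-5)**2*(-201/2) = 25*(-201/2) = -5025/2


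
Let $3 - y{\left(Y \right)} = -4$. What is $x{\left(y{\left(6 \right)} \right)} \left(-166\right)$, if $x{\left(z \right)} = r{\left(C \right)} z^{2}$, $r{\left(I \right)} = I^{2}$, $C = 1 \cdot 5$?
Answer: $-203350$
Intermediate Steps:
$C = 5$
$y{\left(Y \right)} = 7$ ($y{\left(Y \right)} = 3 - -4 = 3 + 4 = 7$)
$x{\left(z \right)} = 25 z^{2}$ ($x{\left(z \right)} = 5^{2} z^{2} = 25 z^{2}$)
$x{\left(y{\left(6 \right)} \right)} \left(-166\right) = 25 \cdot 7^{2} \left(-166\right) = 25 \cdot 49 \left(-166\right) = 1225 \left(-166\right) = -203350$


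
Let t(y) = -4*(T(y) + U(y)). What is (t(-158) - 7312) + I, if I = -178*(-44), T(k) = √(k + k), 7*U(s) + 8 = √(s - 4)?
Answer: 3672/7 - 8*I*√79 - 36*I*√2/7 ≈ 524.57 - 78.379*I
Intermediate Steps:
U(s) = -8/7 + √(-4 + s)/7 (U(s) = -8/7 + √(s - 4)/7 = -8/7 + √(-4 + s)/7)
T(k) = √2*√k (T(k) = √(2*k) = √2*√k)
I = 7832
t(y) = 32/7 - 4*√(-4 + y)/7 - 4*√2*√y (t(y) = -4*(√2*√y + (-8/7 + √(-4 + y)/7)) = -4*(-8/7 + √(-4 + y)/7 + √2*√y) = 32/7 - 4*√(-4 + y)/7 - 4*√2*√y)
(t(-158) - 7312) + I = ((32/7 - 4*√(-4 - 158)/7 - 4*√2*√(-158)) - 7312) + 7832 = ((32/7 - 36*I*√2/7 - 4*√2*I*√158) - 7312) + 7832 = ((32/7 - 36*I*√2/7 - 8*I*√79) - 7312) + 7832 = ((32/7 - 8*I*√79 - 36*I*√2/7) - 7312) + 7832 = (-51152/7 - 8*I*√79 - 36*I*√2/7) + 7832 = 3672/7 - 8*I*√79 - 36*I*√2/7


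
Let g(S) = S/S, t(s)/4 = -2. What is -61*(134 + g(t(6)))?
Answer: -8235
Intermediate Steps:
t(s) = -8 (t(s) = 4*(-2) = -8)
g(S) = 1
-61*(134 + g(t(6))) = -61*(134 + 1) = -61*135 = -8235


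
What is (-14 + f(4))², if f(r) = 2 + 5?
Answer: 49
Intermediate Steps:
f(r) = 7
(-14 + f(4))² = (-14 + 7)² = (-7)² = 49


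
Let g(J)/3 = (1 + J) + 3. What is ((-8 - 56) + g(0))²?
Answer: 2704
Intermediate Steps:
g(J) = 12 + 3*J (g(J) = 3*((1 + J) + 3) = 3*(4 + J) = 12 + 3*J)
((-8 - 56) + g(0))² = ((-8 - 56) + (12 + 3*0))² = (-64 + (12 + 0))² = (-64 + 12)² = (-52)² = 2704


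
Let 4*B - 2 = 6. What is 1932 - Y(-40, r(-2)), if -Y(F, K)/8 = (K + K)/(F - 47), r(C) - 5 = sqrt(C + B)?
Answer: 168004/87 ≈ 1931.1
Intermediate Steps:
B = 2 (B = 1/2 + (1/4)*6 = 1/2 + 3/2 = 2)
r(C) = 5 + sqrt(2 + C) (r(C) = 5 + sqrt(C + 2) = 5 + sqrt(2 + C))
Y(F, K) = -16*K/(-47 + F) (Y(F, K) = -8*(K + K)/(F - 47) = -8*2*K/(-47 + F) = -16*K/(-47 + F))
1932 - Y(-40, r(-2)) = 1932 - (-16)*(5 + sqrt(2 - 2))/(-47 - 40) = 1932 - (-16)*(5 + sqrt(0))/(-87) = 1932 - (-16)*(5 + 0)*(-1)/87 = 1932 - (-16)*5*(-1)/87 = 1932 - 1*80/87 = 1932 - 80/87 = 168004/87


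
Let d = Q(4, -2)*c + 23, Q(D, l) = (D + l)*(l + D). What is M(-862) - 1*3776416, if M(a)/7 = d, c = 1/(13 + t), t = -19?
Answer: -11328779/3 ≈ -3.7763e+6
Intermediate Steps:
Q(D, l) = (D + l)**2 (Q(D, l) = (D + l)*(D + l) = (D + l)**2)
c = -1/6 (c = 1/(13 - 19) = 1/(-6) = -1/6 ≈ -0.16667)
d = 67/3 (d = (4 - 2)**2*(-1/6) + 23 = 2**2*(-1/6) + 23 = 4*(-1/6) + 23 = -2/3 + 23 = 67/3 ≈ 22.333)
M(a) = 469/3 (M(a) = 7*(67/3) = 469/3)
M(-862) - 1*3776416 = 469/3 - 1*3776416 = 469/3 - 3776416 = -11328779/3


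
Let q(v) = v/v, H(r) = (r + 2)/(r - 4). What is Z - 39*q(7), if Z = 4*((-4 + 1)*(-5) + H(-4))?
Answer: 22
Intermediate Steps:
H(r) = (2 + r)/(-4 + r)
Z = 61 (Z = 4*((-4 + 1)*(-5) + (2 - 4)/(-4 - 4)) = 4*(-3*(-5) - 2/(-8)) = 4*(15 - 1/8*(-2)) = 4*(15 + 1/4) = 4*(61/4) = 61)
q(v) = 1
Z - 39*q(7) = 61 - 39*1 = 61 - 39 = 22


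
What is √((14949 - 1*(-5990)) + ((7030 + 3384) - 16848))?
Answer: √14505 ≈ 120.44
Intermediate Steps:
√((14949 - 1*(-5990)) + ((7030 + 3384) - 16848)) = √((14949 + 5990) + (10414 - 16848)) = √(20939 - 6434) = √14505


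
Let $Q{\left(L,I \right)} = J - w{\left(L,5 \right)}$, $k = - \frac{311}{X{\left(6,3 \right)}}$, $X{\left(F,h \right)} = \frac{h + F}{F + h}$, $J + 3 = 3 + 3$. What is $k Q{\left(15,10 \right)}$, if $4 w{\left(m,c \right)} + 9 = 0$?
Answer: $- \frac{6531}{4} \approx -1632.8$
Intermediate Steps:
$w{\left(m,c \right)} = - \frac{9}{4}$ ($w{\left(m,c \right)} = - \frac{9}{4} + \frac{1}{4} \cdot 0 = - \frac{9}{4} + 0 = - \frac{9}{4}$)
$J = 3$ ($J = -3 + \left(3 + 3\right) = -3 + 6 = 3$)
$X{\left(F,h \right)} = 1$ ($X{\left(F,h \right)} = \frac{F + h}{F + h} = 1$)
$k = -311$ ($k = - \frac{311}{1} = \left(-311\right) 1 = -311$)
$Q{\left(L,I \right)} = \frac{21}{4}$ ($Q{\left(L,I \right)} = 3 - - \frac{9}{4} = 3 + \frac{9}{4} = \frac{21}{4}$)
$k Q{\left(15,10 \right)} = \left(-311\right) \frac{21}{4} = - \frac{6531}{4}$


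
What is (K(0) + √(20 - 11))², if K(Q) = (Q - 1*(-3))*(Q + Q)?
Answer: 9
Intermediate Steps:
K(Q) = 2*Q*(3 + Q) (K(Q) = (Q + 3)*(2*Q) = (3 + Q)*(2*Q) = 2*Q*(3 + Q))
(K(0) + √(20 - 11))² = (2*0*(3 + 0) + √(20 - 11))² = (2*0*3 + √9)² = (0 + 3)² = 3² = 9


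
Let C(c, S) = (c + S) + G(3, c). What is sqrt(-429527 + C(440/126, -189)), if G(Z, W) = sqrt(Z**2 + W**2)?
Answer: sqrt(-189503216 + 7*sqrt(84121))/21 ≈ 655.52*I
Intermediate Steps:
G(Z, W) = sqrt(W**2 + Z**2)
C(c, S) = S + c + sqrt(9 + c**2) (C(c, S) = (c + S) + sqrt(c**2 + 3**2) = (S + c) + sqrt(c**2 + 9) = (S + c) + sqrt(9 + c**2) = S + c + sqrt(9 + c**2))
sqrt(-429527 + C(440/126, -189)) = sqrt(-429527 + (-189 + 440/126 + sqrt(9 + (440/126)**2))) = sqrt(-429527 + (-189 + 440*(1/126) + sqrt(9 + (440*(1/126))**2))) = sqrt(-429527 + (-189 + 220/63 + sqrt(9 + (220/63)**2))) = sqrt(-429527 + (-189 + 220/63 + sqrt(9 + 48400/3969))) = sqrt(-429527 + (-189 + 220/63 + sqrt(84121/3969))) = sqrt(-429527 + (-189 + 220/63 + sqrt(84121)/63)) = sqrt(-429527 + (-11687/63 + sqrt(84121)/63)) = sqrt(-27071888/63 + sqrt(84121)/63)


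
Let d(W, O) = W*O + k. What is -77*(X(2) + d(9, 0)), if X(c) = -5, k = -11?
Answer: 1232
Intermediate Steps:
d(W, O) = -11 + O*W (d(W, O) = W*O - 11 = O*W - 11 = -11 + O*W)
-77*(X(2) + d(9, 0)) = -77*(-5 + (-11 + 0*9)) = -77*(-5 + (-11 + 0)) = -77*(-5 - 11) = -77*(-16) = 1232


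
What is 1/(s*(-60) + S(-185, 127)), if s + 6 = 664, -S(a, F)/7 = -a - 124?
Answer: -1/39907 ≈ -2.5058e-5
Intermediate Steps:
S(a, F) = 868 + 7*a (S(a, F) = -7*(-a - 124) = -7*(-124 - a) = 868 + 7*a)
s = 658 (s = -6 + 664 = 658)
1/(s*(-60) + S(-185, 127)) = 1/(658*(-60) + (868 + 7*(-185))) = 1/(-39480 + (868 - 1295)) = 1/(-39480 - 427) = 1/(-39907) = -1/39907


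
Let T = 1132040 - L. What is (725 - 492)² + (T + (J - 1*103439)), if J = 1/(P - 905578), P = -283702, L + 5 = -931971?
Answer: 2396239836479/1189280 ≈ 2.0149e+6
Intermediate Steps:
L = -931976 (L = -5 - 931971 = -931976)
J = -1/1189280 (J = 1/(-283702 - 905578) = 1/(-1189280) = -1/1189280 ≈ -8.4085e-7)
T = 2064016 (T = 1132040 - 1*(-931976) = 1132040 + 931976 = 2064016)
(725 - 492)² + (T + (J - 1*103439)) = (725 - 492)² + (2064016 + (-1/1189280 - 1*103439)) = 233² + (2064016 + (-1/1189280 - 103439)) = 54289 + (2064016 - 123017933921/1189280) = 54289 + 2331675014559/1189280 = 2396239836479/1189280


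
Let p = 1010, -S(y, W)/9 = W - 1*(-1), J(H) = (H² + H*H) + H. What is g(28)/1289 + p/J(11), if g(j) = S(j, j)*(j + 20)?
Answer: -1867694/326117 ≈ -5.7271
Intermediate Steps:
J(H) = H + 2*H² (J(H) = (H² + H²) + H = 2*H² + H = H + 2*H²)
S(y, W) = -9 - 9*W (S(y, W) = -9*(W - 1*(-1)) = -9*(W + 1) = -9*(1 + W) = -9 - 9*W)
g(j) = (-9 - 9*j)*(20 + j) (g(j) = (-9 - 9*j)*(j + 20) = (-9 - 9*j)*(20 + j))
g(28)/1289 + p/J(11) = -9*(1 + 28)*(20 + 28)/1289 + 1010/((11*(1 + 2*11))) = -9*29*48*(1/1289) + 1010/((11*(1 + 22))) = -12528*1/1289 + 1010/((11*23)) = -12528/1289 + 1010/253 = -1867694/326117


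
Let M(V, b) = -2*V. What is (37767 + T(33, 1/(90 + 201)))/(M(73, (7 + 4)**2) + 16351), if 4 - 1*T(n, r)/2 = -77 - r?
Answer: 1576763/673665 ≈ 2.3406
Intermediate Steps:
T(n, r) = 162 + 2*r (T(n, r) = 8 - 2*(-77 - r) = 8 + (154 + 2*r) = 162 + 2*r)
(37767 + T(33, 1/(90 + 201)))/(M(73, (7 + 4)**2) + 16351) = (37767 + (162 + 2/(90 + 201)))/(-2*73 + 16351) = (37767 + (162 + 2/291))/(-146 + 16351) = (37767 + (162 + 2*(1/291)))/16205 = (37767 + (162 + 2/291))*(1/16205) = (37767 + 47144/291)*(1/16205) = (11037341/291)*(1/16205) = 1576763/673665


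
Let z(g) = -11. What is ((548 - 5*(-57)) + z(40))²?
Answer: 675684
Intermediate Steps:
((548 - 5*(-57)) + z(40))² = ((548 - 5*(-57)) - 11)² = ((548 + 285) - 11)² = (833 - 11)² = 822² = 675684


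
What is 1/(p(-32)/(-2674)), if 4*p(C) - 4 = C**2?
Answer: -2674/257 ≈ -10.405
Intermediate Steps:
p(C) = 1 + C**2/4
1/(p(-32)/(-2674)) = 1/((1 + (1/4)*(-32)**2)/(-2674)) = 1/((1 + (1/4)*1024)*(-1/2674)) = 1/((1 + 256)*(-1/2674)) = 1/(257*(-1/2674)) = 1/(-257/2674) = -2674/257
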